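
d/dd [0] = 0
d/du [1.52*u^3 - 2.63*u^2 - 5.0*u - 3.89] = 4.56*u^2 - 5.26*u - 5.0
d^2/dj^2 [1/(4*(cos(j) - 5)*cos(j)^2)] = (-9*(1 - cos(2*j))^2/4 - 155*cos(j)/4 - 53*cos(2*j) + 55*cos(3*j)/4 + 106)/(4*(cos(j) - 5)^3*cos(j)^4)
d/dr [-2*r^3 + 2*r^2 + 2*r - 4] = -6*r^2 + 4*r + 2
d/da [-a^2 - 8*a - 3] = -2*a - 8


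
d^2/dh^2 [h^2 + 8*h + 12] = 2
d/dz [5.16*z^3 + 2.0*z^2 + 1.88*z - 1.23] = 15.48*z^2 + 4.0*z + 1.88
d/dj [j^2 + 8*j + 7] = 2*j + 8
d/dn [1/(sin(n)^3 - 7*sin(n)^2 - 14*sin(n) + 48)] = (-3*sin(n)^2 + 14*sin(n) + 14)*cos(n)/(sin(n)^3 - 7*sin(n)^2 - 14*sin(n) + 48)^2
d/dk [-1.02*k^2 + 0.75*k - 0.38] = 0.75 - 2.04*k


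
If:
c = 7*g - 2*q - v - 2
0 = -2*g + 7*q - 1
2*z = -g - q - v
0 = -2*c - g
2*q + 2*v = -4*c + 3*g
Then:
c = -5/22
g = 5/11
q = 3/11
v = 19/22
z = -35/44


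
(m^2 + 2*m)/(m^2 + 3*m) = (m + 2)/(m + 3)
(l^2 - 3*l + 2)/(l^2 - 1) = (l - 2)/(l + 1)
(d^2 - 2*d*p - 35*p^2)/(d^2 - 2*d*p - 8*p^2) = (-d^2 + 2*d*p + 35*p^2)/(-d^2 + 2*d*p + 8*p^2)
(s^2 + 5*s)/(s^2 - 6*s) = (s + 5)/(s - 6)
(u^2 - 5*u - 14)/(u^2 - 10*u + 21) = (u + 2)/(u - 3)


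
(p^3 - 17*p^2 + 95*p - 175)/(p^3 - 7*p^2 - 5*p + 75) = (p - 7)/(p + 3)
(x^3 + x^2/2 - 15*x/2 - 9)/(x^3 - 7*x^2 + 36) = (x + 3/2)/(x - 6)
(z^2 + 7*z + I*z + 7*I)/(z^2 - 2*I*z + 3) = (z + 7)/(z - 3*I)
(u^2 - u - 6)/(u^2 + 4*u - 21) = (u + 2)/(u + 7)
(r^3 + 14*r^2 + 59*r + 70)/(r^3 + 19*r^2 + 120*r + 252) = (r^2 + 7*r + 10)/(r^2 + 12*r + 36)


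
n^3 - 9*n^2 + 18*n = n*(n - 6)*(n - 3)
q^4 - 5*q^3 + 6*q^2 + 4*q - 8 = (q - 2)^3*(q + 1)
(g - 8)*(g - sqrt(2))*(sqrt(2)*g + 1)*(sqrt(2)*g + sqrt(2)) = 2*g^4 - 14*g^3 - sqrt(2)*g^3 - 18*g^2 + 7*sqrt(2)*g^2 + 8*sqrt(2)*g + 14*g + 16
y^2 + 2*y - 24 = (y - 4)*(y + 6)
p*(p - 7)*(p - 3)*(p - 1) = p^4 - 11*p^3 + 31*p^2 - 21*p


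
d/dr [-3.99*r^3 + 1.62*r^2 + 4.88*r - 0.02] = -11.97*r^2 + 3.24*r + 4.88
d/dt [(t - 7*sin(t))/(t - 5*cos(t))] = (-5*t*sin(t) - 7*t*cos(t) + 7*sin(t) - 5*cos(t) + 35)/(t - 5*cos(t))^2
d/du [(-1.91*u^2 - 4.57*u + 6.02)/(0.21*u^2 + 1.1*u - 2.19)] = (-1.1413*u^2 + 5.8374*u + 3.3863)/(0.0441*u^4 + 0.462*u^3 + 0.2902*u^2 - 4.818*u + 4.7961)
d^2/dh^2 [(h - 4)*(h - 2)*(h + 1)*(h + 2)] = 12*h^2 - 18*h - 16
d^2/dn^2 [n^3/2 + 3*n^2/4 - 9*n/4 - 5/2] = 3*n + 3/2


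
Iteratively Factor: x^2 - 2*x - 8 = (x + 2)*(x - 4)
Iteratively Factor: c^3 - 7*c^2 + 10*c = (c - 5)*(c^2 - 2*c) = c*(c - 5)*(c - 2)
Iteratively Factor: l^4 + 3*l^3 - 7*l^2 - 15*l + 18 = (l + 3)*(l^3 - 7*l + 6) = (l - 2)*(l + 3)*(l^2 + 2*l - 3) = (l - 2)*(l - 1)*(l + 3)*(l + 3)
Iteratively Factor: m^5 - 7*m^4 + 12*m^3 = (m - 4)*(m^4 - 3*m^3) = m*(m - 4)*(m^3 - 3*m^2) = m^2*(m - 4)*(m^2 - 3*m) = m^3*(m - 4)*(m - 3)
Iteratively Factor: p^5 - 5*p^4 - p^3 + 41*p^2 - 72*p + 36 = (p + 3)*(p^4 - 8*p^3 + 23*p^2 - 28*p + 12) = (p - 3)*(p + 3)*(p^3 - 5*p^2 + 8*p - 4) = (p - 3)*(p - 1)*(p + 3)*(p^2 - 4*p + 4) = (p - 3)*(p - 2)*(p - 1)*(p + 3)*(p - 2)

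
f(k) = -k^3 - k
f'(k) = -3*k^2 - 1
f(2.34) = -15.15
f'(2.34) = -17.43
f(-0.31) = 0.34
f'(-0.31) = -1.29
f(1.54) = -5.19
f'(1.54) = -8.11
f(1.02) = -2.08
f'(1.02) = -4.12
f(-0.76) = 1.20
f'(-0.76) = -2.73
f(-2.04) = 10.53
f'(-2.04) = -13.48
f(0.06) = -0.06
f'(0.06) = -1.01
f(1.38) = -4.01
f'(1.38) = -6.71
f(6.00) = -222.00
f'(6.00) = -109.00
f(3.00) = -30.00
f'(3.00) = -28.00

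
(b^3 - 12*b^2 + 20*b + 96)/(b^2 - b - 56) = (b^2 - 4*b - 12)/(b + 7)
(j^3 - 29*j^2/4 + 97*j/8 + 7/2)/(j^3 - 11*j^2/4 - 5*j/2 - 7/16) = 2*(j - 4)/(2*j + 1)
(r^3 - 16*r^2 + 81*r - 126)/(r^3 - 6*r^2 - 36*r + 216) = (r^2 - 10*r + 21)/(r^2 - 36)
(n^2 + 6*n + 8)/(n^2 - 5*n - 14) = (n + 4)/(n - 7)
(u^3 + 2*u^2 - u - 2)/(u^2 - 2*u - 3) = (u^2 + u - 2)/(u - 3)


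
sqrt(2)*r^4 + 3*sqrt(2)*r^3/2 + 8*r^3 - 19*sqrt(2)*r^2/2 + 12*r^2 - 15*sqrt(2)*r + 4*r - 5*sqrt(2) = (r + 1/2)*(r - sqrt(2))*(r + 5*sqrt(2))*(sqrt(2)*r + sqrt(2))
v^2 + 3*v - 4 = (v - 1)*(v + 4)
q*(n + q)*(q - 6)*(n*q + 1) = n^2*q^3 - 6*n^2*q^2 + n*q^4 - 6*n*q^3 + n*q^2 - 6*n*q + q^3 - 6*q^2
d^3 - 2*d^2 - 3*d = d*(d - 3)*(d + 1)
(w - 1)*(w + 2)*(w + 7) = w^3 + 8*w^2 + 5*w - 14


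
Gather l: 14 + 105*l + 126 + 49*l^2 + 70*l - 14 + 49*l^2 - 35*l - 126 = 98*l^2 + 140*l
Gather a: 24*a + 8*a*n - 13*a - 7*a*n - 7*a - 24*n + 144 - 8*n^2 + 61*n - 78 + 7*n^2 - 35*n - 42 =a*(n + 4) - n^2 + 2*n + 24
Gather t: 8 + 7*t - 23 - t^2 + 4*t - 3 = -t^2 + 11*t - 18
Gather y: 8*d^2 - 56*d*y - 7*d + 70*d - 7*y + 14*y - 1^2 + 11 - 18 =8*d^2 + 63*d + y*(7 - 56*d) - 8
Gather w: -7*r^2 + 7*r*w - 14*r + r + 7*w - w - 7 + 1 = -7*r^2 - 13*r + w*(7*r + 6) - 6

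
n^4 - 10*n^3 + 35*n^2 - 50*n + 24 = (n - 4)*(n - 3)*(n - 2)*(n - 1)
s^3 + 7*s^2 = s^2*(s + 7)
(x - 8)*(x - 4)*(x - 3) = x^3 - 15*x^2 + 68*x - 96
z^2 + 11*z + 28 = (z + 4)*(z + 7)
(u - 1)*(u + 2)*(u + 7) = u^3 + 8*u^2 + 5*u - 14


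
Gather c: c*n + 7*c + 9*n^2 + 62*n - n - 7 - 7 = c*(n + 7) + 9*n^2 + 61*n - 14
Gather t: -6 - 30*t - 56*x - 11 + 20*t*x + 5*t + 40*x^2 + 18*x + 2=t*(20*x - 25) + 40*x^2 - 38*x - 15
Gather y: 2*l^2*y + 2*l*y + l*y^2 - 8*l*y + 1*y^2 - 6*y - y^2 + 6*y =l*y^2 + y*(2*l^2 - 6*l)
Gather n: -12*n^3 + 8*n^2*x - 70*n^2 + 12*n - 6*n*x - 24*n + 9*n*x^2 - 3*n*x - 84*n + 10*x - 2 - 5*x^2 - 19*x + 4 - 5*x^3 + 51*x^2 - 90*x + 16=-12*n^3 + n^2*(8*x - 70) + n*(9*x^2 - 9*x - 96) - 5*x^3 + 46*x^2 - 99*x + 18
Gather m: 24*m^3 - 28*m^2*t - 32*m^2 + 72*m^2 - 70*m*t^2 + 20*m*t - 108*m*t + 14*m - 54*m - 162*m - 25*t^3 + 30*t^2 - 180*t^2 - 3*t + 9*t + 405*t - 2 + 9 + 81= 24*m^3 + m^2*(40 - 28*t) + m*(-70*t^2 - 88*t - 202) - 25*t^3 - 150*t^2 + 411*t + 88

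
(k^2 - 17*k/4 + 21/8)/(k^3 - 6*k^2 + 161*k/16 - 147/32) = 4/(4*k - 7)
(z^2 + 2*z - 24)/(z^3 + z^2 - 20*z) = (z + 6)/(z*(z + 5))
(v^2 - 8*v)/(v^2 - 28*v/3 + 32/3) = 3*v/(3*v - 4)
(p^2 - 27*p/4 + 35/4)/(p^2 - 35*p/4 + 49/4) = (p - 5)/(p - 7)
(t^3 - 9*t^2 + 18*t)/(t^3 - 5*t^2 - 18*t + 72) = t/(t + 4)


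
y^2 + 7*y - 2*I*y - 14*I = (y + 7)*(y - 2*I)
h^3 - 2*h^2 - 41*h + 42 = (h - 7)*(h - 1)*(h + 6)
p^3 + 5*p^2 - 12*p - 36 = (p - 3)*(p + 2)*(p + 6)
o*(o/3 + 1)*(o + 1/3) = o^3/3 + 10*o^2/9 + o/3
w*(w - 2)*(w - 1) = w^3 - 3*w^2 + 2*w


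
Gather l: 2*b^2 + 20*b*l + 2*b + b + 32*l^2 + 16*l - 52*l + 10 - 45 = 2*b^2 + 3*b + 32*l^2 + l*(20*b - 36) - 35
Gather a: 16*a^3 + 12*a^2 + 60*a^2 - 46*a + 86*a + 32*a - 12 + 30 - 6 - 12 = 16*a^3 + 72*a^2 + 72*a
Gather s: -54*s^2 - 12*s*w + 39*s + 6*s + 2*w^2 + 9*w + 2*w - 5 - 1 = -54*s^2 + s*(45 - 12*w) + 2*w^2 + 11*w - 6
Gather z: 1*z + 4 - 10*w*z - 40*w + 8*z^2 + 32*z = -40*w + 8*z^2 + z*(33 - 10*w) + 4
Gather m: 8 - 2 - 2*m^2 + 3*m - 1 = -2*m^2 + 3*m + 5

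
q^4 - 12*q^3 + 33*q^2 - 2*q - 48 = (q - 8)*(q - 3)*(q - 2)*(q + 1)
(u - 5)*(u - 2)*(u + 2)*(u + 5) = u^4 - 29*u^2 + 100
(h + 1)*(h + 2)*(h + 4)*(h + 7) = h^4 + 14*h^3 + 63*h^2 + 106*h + 56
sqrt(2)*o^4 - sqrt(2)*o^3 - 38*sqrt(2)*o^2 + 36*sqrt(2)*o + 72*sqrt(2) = (o - 6)*(o - 2)*(o + 6)*(sqrt(2)*o + sqrt(2))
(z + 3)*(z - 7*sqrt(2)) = z^2 - 7*sqrt(2)*z + 3*z - 21*sqrt(2)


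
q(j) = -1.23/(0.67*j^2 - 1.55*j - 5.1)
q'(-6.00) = -0.01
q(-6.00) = -0.04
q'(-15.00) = -0.00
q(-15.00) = -0.01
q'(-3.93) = -0.07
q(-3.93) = -0.11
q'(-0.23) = -0.10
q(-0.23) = 0.26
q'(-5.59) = -0.02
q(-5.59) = -0.05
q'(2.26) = 0.07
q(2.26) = 0.24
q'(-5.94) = -0.02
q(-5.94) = -0.04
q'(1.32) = 0.01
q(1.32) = 0.21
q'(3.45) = 0.62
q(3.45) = 0.50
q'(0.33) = -0.04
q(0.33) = 0.22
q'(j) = -1.23*(1.55 - 1.34*j)/(0.67*j^2 - 1.55*j - 5.1)^2 = (1.6482*j - 1.9065)/(-0.67*j^2 + 1.55*j + 5.1)^2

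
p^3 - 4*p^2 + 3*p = p*(p - 3)*(p - 1)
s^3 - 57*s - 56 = (s - 8)*(s + 1)*(s + 7)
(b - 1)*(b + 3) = b^2 + 2*b - 3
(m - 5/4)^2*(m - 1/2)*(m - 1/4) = m^4 - 13*m^3/4 + 57*m^2/16 - 95*m/64 + 25/128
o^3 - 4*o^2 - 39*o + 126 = (o - 7)*(o - 3)*(o + 6)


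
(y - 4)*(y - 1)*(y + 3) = y^3 - 2*y^2 - 11*y + 12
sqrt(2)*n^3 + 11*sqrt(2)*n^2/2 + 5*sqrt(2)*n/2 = n*(n + 5)*(sqrt(2)*n + sqrt(2)/2)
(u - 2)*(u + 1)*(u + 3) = u^3 + 2*u^2 - 5*u - 6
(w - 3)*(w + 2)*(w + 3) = w^3 + 2*w^2 - 9*w - 18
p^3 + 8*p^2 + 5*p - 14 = (p - 1)*(p + 2)*(p + 7)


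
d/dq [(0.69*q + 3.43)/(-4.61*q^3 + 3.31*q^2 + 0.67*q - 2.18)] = (6.3618*q^3 + 45.153*q^2 - 22.7066*q - 3.8023)/(21.2521*q^6 - 30.5182*q^5 + 4.7787*q^4 + 24.535*q^3 - 13.9827*q^2 - 2.9212*q + 4.7524)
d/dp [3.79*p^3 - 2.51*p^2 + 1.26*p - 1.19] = 11.37*p^2 - 5.02*p + 1.26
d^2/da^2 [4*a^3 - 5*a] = 24*a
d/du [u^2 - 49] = 2*u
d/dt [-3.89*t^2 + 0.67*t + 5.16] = 0.67 - 7.78*t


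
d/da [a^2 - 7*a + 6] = 2*a - 7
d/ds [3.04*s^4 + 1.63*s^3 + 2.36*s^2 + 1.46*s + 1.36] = 12.16*s^3 + 4.89*s^2 + 4.72*s + 1.46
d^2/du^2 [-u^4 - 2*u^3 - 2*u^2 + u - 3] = -12*u^2 - 12*u - 4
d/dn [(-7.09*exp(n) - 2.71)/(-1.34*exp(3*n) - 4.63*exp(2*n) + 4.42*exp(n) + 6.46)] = (-(7.09*exp(n) + 2.71)*(4.02*exp(2*n) + 9.26*exp(n) - 4.42) + 9.5006*exp(3*n) + 32.8267*exp(2*n) - 31.3378*exp(n) - 45.8014)*exp(n)/(1.34*exp(3*n) + 4.63*exp(2*n) - 4.42*exp(n) - 6.46)^2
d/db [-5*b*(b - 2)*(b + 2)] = 20 - 15*b^2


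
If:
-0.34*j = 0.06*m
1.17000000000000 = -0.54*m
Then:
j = 0.38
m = -2.17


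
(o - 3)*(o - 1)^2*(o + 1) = o^4 - 4*o^3 + 2*o^2 + 4*o - 3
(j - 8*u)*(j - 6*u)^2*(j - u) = j^4 - 21*j^3*u + 152*j^2*u^2 - 420*j*u^3 + 288*u^4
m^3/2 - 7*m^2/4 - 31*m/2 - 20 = (m/2 + 1)*(m - 8)*(m + 5/2)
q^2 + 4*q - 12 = (q - 2)*(q + 6)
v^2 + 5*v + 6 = (v + 2)*(v + 3)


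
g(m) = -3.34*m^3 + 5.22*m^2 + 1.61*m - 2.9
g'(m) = -10.02*m^2 + 10.44*m + 1.61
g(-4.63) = 433.05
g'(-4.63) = -261.52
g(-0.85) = 1.55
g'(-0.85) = -14.50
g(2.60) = -22.13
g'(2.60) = -38.98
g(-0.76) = 0.36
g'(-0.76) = -12.11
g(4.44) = -185.19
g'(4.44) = -149.57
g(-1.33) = 12.05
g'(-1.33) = -30.00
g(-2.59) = 85.98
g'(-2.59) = -92.64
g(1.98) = -5.17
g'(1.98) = -17.00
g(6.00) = -526.76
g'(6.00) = -296.47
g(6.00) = -526.76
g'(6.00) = -296.47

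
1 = 1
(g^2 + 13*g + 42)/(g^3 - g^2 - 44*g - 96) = (g^2 + 13*g + 42)/(g^3 - g^2 - 44*g - 96)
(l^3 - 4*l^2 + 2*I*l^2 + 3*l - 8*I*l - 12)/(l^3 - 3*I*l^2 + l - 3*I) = (l^2 + l*(-4 + 3*I) - 12*I)/(l^2 - 2*I*l + 3)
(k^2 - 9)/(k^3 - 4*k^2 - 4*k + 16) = (k^2 - 9)/(k^3 - 4*k^2 - 4*k + 16)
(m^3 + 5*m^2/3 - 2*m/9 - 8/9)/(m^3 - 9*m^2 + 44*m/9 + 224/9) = (3*m^2 + m - 2)/(3*m^2 - 31*m + 56)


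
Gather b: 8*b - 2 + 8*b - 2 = 16*b - 4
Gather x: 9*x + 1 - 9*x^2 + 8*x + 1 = -9*x^2 + 17*x + 2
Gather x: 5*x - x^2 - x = -x^2 + 4*x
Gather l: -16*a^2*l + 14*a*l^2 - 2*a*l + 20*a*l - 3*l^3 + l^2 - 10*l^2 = -3*l^3 + l^2*(14*a - 9) + l*(-16*a^2 + 18*a)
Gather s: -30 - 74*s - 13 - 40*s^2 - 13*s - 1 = -40*s^2 - 87*s - 44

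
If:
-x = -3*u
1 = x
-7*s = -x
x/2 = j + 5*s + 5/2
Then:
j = -19/7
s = 1/7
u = 1/3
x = 1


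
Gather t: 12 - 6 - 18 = -12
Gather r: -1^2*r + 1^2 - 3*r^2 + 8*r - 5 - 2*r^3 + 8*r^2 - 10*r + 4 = -2*r^3 + 5*r^2 - 3*r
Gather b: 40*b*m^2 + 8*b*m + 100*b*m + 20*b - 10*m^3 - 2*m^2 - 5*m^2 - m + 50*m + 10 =b*(40*m^2 + 108*m + 20) - 10*m^3 - 7*m^2 + 49*m + 10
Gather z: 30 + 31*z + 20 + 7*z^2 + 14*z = 7*z^2 + 45*z + 50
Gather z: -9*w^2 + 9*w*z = -9*w^2 + 9*w*z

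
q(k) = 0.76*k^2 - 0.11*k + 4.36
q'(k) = 1.52*k - 0.11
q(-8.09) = 54.99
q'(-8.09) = -12.41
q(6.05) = 31.51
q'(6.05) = 9.09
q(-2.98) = 11.44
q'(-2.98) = -4.64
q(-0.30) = 4.46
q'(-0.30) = -0.57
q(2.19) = 7.76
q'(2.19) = 3.22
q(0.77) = 4.73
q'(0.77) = 1.06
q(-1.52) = 6.28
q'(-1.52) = -2.42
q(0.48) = 4.48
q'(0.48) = 0.62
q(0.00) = 4.36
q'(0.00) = -0.11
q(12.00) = 112.48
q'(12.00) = 18.13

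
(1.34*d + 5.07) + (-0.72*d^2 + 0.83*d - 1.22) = -0.72*d^2 + 2.17*d + 3.85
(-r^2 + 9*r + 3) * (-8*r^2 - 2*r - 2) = 8*r^4 - 70*r^3 - 40*r^2 - 24*r - 6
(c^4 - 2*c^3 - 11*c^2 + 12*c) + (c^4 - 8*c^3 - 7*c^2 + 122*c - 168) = 2*c^4 - 10*c^3 - 18*c^2 + 134*c - 168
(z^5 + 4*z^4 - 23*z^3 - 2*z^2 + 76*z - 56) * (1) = z^5 + 4*z^4 - 23*z^3 - 2*z^2 + 76*z - 56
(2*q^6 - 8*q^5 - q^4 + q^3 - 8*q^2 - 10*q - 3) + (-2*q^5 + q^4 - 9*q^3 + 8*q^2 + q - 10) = 2*q^6 - 10*q^5 - 8*q^3 - 9*q - 13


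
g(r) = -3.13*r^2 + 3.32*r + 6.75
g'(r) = 3.32 - 6.26*r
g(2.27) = -1.84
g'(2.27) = -10.89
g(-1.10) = -0.69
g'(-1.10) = 10.21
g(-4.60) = -74.75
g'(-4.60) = 32.12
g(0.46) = 7.61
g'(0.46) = 0.44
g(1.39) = 5.32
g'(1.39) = -5.38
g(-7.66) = -202.34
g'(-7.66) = 51.27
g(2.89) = -9.80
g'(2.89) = -14.77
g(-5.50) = -106.19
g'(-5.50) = 37.75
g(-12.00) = -483.81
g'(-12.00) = 78.44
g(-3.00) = -31.38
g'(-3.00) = 22.10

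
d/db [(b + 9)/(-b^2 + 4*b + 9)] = (-b^2 + 4*b + 2*(b - 2)*(b + 9) + 9)/(-b^2 + 4*b + 9)^2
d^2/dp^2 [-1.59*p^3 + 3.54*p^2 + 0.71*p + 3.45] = 7.08 - 9.54*p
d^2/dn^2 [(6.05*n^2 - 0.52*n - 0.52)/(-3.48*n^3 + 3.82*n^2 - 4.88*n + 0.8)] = (-146.53584*n^6 + 37.7844479999999*n^5 + 650.553984*n^4 - 574.456512*n^3 + 226.818336*n^2 - 59.010432*n + 17.904896)/(42.144192*n^9 - 138.785184*n^8 + 329.640912*n^7 - 474.044536*n^6 + 526.064352*n^5 - 389.450304*n^4 + 212.375552*n^3 - 64.48896*n^2 + 9.3696*n - 0.512)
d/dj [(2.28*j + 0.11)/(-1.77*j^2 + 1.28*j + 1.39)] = (4.0356*j^2 + 0.3894*j + 3.0284)/(3.1329*j^4 - 4.5312*j^3 - 3.2822*j^2 + 3.5584*j + 1.9321)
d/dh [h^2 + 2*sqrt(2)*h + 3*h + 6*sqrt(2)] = 2*h + 2*sqrt(2) + 3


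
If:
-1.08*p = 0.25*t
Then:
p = -0.231481481481481*t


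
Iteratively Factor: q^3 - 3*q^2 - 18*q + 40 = (q - 2)*(q^2 - q - 20) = (q - 2)*(q + 4)*(q - 5)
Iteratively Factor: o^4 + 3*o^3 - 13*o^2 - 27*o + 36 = (o + 3)*(o^3 - 13*o + 12) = (o + 3)*(o + 4)*(o^2 - 4*o + 3) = (o - 3)*(o + 3)*(o + 4)*(o - 1)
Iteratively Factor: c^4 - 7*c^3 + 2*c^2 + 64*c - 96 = (c - 2)*(c^3 - 5*c^2 - 8*c + 48) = (c - 2)*(c + 3)*(c^2 - 8*c + 16) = (c - 4)*(c - 2)*(c + 3)*(c - 4)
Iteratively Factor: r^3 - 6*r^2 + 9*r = (r)*(r^2 - 6*r + 9) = r*(r - 3)*(r - 3)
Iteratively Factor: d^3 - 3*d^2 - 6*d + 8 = (d + 2)*(d^2 - 5*d + 4) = (d - 1)*(d + 2)*(d - 4)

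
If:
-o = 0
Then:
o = 0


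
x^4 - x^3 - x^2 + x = x*(x - 1)^2*(x + 1)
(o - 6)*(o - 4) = o^2 - 10*o + 24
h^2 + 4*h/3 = h*(h + 4/3)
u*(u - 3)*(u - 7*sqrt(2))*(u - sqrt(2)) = u^4 - 8*sqrt(2)*u^3 - 3*u^3 + 14*u^2 + 24*sqrt(2)*u^2 - 42*u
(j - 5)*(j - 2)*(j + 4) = j^3 - 3*j^2 - 18*j + 40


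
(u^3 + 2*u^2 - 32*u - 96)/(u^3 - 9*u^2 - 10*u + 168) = (u + 4)/(u - 7)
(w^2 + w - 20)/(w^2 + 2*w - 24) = (w + 5)/(w + 6)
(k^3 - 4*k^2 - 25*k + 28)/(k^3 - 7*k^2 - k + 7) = (k + 4)/(k + 1)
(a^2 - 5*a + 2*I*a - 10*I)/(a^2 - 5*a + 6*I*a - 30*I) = (a + 2*I)/(a + 6*I)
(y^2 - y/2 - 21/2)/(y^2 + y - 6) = (y - 7/2)/(y - 2)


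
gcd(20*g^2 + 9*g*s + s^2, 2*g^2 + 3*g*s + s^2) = 1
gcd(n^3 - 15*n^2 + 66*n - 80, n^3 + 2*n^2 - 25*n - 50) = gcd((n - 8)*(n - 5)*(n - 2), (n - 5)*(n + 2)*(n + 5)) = n - 5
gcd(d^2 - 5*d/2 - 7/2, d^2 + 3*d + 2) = d + 1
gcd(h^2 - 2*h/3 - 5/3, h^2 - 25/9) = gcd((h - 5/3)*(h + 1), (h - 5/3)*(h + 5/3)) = h - 5/3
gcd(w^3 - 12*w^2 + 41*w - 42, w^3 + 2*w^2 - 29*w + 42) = w^2 - 5*w + 6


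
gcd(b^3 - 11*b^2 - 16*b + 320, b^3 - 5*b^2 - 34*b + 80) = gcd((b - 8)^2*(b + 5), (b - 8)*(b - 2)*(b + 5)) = b^2 - 3*b - 40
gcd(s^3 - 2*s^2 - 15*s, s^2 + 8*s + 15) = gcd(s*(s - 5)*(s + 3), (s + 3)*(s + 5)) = s + 3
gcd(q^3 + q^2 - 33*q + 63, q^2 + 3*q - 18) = q - 3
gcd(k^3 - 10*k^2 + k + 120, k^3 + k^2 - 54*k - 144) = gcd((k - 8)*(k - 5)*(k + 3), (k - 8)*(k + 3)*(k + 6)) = k^2 - 5*k - 24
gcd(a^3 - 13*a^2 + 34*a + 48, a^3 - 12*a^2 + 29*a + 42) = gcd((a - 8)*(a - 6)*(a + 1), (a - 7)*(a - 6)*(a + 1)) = a^2 - 5*a - 6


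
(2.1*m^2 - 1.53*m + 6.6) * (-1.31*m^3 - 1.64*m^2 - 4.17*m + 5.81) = -2.751*m^5 - 1.4397*m^4 - 14.8938*m^3 + 7.7571*m^2 - 36.4113*m + 38.346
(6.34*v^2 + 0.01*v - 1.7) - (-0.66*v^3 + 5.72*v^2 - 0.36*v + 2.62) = 0.66*v^3 + 0.62*v^2 + 0.37*v - 4.32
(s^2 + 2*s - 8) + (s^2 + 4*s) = 2*s^2 + 6*s - 8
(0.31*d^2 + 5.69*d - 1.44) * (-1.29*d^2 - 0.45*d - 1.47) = -0.3999*d^4 - 7.4796*d^3 - 1.1586*d^2 - 7.7163*d + 2.1168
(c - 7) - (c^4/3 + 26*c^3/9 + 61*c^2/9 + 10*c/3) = -c^4/3 - 26*c^3/9 - 61*c^2/9 - 7*c/3 - 7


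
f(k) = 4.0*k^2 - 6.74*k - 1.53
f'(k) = 8.0*k - 6.74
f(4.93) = 62.46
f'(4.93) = 32.70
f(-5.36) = 149.51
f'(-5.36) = -49.62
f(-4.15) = 95.33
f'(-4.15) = -39.94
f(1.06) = -4.18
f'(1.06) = 1.74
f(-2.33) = 35.89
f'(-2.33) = -25.38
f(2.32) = 4.36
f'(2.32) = 11.82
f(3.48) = 23.46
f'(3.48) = 21.10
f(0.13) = -2.34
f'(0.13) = -5.70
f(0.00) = -1.53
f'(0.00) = -6.74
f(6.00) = 102.03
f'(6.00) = 41.26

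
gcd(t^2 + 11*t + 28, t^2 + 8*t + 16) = t + 4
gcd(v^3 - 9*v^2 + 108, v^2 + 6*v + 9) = v + 3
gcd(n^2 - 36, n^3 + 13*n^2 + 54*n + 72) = n + 6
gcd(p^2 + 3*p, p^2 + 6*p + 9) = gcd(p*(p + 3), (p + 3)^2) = p + 3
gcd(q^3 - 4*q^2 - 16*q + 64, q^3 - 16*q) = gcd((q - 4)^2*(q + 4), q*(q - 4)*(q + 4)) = q^2 - 16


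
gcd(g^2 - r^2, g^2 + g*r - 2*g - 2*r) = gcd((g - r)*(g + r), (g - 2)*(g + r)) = g + r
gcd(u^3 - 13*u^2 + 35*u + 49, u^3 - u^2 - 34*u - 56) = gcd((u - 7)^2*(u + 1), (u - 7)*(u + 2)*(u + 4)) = u - 7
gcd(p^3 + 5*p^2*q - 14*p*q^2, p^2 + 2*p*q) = p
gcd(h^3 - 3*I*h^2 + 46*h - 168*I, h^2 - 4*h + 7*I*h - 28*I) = h + 7*I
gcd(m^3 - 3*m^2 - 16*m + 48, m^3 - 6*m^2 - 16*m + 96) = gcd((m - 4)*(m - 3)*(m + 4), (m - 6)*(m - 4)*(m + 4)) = m^2 - 16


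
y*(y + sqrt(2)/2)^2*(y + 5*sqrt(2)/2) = y^4 + 7*sqrt(2)*y^3/2 + 11*y^2/2 + 5*sqrt(2)*y/4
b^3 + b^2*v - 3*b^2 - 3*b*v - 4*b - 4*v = (b - 4)*(b + 1)*(b + v)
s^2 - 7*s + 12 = (s - 4)*(s - 3)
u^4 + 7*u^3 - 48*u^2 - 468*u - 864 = (u - 8)*(u + 3)*(u + 6)^2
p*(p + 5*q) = p^2 + 5*p*q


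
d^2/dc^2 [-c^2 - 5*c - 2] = -2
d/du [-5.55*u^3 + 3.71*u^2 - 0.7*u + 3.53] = -16.65*u^2 + 7.42*u - 0.7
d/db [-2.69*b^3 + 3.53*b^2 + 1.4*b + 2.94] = -8.07*b^2 + 7.06*b + 1.4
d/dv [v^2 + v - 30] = 2*v + 1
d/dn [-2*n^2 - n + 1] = -4*n - 1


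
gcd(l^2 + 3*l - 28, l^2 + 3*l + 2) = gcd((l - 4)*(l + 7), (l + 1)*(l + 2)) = 1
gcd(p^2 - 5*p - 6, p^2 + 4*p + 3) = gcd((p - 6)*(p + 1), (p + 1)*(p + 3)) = p + 1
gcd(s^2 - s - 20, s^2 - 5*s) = s - 5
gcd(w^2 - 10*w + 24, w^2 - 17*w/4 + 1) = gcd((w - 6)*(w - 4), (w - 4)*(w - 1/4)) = w - 4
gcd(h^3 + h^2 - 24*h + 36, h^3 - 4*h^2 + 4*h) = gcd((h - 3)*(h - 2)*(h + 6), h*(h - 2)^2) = h - 2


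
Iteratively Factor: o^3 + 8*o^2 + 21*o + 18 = (o + 3)*(o^2 + 5*o + 6) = (o + 3)^2*(o + 2)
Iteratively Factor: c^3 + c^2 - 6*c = (c + 3)*(c^2 - 2*c) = (c - 2)*(c + 3)*(c)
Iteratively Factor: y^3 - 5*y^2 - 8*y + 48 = (y - 4)*(y^2 - y - 12) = (y - 4)^2*(y + 3)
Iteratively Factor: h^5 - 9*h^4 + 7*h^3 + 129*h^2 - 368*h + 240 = (h - 5)*(h^4 - 4*h^3 - 13*h^2 + 64*h - 48) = (h - 5)*(h + 4)*(h^3 - 8*h^2 + 19*h - 12) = (h - 5)*(h - 4)*(h + 4)*(h^2 - 4*h + 3) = (h - 5)*(h - 4)*(h - 1)*(h + 4)*(h - 3)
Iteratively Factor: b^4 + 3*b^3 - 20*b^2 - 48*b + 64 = (b + 4)*(b^3 - b^2 - 16*b + 16) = (b - 4)*(b + 4)*(b^2 + 3*b - 4) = (b - 4)*(b + 4)^2*(b - 1)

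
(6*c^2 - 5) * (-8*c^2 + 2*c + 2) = -48*c^4 + 12*c^3 + 52*c^2 - 10*c - 10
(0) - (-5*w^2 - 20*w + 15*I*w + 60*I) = 5*w^2 + 20*w - 15*I*w - 60*I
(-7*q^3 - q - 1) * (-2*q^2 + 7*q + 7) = 14*q^5 - 49*q^4 - 47*q^3 - 5*q^2 - 14*q - 7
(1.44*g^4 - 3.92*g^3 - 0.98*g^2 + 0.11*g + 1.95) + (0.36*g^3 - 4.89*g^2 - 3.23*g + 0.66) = 1.44*g^4 - 3.56*g^3 - 5.87*g^2 - 3.12*g + 2.61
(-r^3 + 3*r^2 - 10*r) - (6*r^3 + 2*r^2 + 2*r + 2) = -7*r^3 + r^2 - 12*r - 2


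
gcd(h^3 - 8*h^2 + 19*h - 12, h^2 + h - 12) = h - 3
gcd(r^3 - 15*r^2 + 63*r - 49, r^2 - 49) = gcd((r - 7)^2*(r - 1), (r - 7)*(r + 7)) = r - 7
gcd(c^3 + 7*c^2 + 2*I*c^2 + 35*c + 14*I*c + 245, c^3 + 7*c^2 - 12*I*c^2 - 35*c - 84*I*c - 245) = c^2 + c*(7 - 5*I) - 35*I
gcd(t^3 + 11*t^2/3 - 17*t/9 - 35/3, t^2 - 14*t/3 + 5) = t - 5/3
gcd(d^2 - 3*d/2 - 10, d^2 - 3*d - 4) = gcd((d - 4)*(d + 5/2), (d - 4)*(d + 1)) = d - 4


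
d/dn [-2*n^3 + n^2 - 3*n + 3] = -6*n^2 + 2*n - 3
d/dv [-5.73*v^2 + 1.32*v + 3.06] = 1.32 - 11.46*v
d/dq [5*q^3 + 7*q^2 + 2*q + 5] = 15*q^2 + 14*q + 2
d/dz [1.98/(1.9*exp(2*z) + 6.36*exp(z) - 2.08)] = (-7.524*exp(z) - 12.5928)*exp(z)/(1.9*exp(2*z) + 6.36*exp(z) - 2.08)^2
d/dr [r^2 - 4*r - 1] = 2*r - 4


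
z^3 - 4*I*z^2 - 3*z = z*(z - 3*I)*(z - I)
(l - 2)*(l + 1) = l^2 - l - 2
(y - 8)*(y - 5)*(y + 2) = y^3 - 11*y^2 + 14*y + 80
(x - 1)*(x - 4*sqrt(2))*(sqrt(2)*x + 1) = sqrt(2)*x^3 - 7*x^2 - sqrt(2)*x^2 - 4*sqrt(2)*x + 7*x + 4*sqrt(2)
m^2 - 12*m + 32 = (m - 8)*(m - 4)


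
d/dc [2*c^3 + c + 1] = 6*c^2 + 1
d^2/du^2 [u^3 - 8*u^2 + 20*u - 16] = 6*u - 16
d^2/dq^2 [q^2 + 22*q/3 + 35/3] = 2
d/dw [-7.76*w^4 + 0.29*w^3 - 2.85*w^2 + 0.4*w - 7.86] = -31.04*w^3 + 0.87*w^2 - 5.7*w + 0.4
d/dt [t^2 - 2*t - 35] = 2*t - 2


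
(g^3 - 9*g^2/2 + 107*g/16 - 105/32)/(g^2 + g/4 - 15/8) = (8*g^2 - 26*g + 21)/(4*(2*g + 3))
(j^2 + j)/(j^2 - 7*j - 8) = j/(j - 8)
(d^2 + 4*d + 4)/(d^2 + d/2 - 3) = 2*(d + 2)/(2*d - 3)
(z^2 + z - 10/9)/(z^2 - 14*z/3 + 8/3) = (z + 5/3)/(z - 4)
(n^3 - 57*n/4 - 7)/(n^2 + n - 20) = (n^2 + 4*n + 7/4)/(n + 5)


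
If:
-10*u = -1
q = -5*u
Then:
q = -1/2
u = 1/10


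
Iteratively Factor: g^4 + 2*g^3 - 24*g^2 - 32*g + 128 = (g - 4)*(g^3 + 6*g^2 - 32) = (g - 4)*(g + 4)*(g^2 + 2*g - 8) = (g - 4)*(g + 4)^2*(g - 2)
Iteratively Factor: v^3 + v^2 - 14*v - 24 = (v - 4)*(v^2 + 5*v + 6) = (v - 4)*(v + 3)*(v + 2)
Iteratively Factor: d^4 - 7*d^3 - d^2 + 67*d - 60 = (d - 5)*(d^3 - 2*d^2 - 11*d + 12) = (d - 5)*(d + 3)*(d^2 - 5*d + 4) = (d - 5)*(d - 4)*(d + 3)*(d - 1)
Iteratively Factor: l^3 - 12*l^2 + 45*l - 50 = (l - 2)*(l^2 - 10*l + 25) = (l - 5)*(l - 2)*(l - 5)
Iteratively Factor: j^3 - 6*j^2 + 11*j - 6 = (j - 1)*(j^2 - 5*j + 6) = (j - 3)*(j - 1)*(j - 2)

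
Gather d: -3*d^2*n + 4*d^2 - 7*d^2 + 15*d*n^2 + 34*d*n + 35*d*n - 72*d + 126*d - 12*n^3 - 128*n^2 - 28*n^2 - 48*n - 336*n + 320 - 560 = d^2*(-3*n - 3) + d*(15*n^2 + 69*n + 54) - 12*n^3 - 156*n^2 - 384*n - 240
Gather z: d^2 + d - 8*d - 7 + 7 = d^2 - 7*d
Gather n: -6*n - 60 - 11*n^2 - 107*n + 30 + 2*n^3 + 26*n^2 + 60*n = 2*n^3 + 15*n^2 - 53*n - 30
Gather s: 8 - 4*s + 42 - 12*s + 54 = 104 - 16*s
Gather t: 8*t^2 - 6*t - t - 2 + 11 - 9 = 8*t^2 - 7*t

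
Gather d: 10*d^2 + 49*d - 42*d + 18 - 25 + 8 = 10*d^2 + 7*d + 1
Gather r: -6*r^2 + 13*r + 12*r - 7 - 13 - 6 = -6*r^2 + 25*r - 26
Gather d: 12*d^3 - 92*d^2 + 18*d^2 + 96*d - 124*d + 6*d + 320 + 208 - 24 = 12*d^3 - 74*d^2 - 22*d + 504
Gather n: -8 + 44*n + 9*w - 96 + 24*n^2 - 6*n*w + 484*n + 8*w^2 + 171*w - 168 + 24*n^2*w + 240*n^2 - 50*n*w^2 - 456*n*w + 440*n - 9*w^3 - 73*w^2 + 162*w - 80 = n^2*(24*w + 264) + n*(-50*w^2 - 462*w + 968) - 9*w^3 - 65*w^2 + 342*w - 352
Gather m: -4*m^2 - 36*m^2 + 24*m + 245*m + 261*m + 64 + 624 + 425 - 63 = -40*m^2 + 530*m + 1050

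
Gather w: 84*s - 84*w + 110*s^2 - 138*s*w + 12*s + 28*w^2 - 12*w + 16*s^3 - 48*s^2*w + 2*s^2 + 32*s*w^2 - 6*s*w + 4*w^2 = 16*s^3 + 112*s^2 + 96*s + w^2*(32*s + 32) + w*(-48*s^2 - 144*s - 96)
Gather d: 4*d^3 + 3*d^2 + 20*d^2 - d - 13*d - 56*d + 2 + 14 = 4*d^3 + 23*d^2 - 70*d + 16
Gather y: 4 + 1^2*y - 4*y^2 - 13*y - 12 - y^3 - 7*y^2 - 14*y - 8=-y^3 - 11*y^2 - 26*y - 16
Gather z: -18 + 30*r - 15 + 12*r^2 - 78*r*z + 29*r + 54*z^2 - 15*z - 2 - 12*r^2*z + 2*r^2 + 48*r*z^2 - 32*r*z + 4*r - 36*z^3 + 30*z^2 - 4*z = 14*r^2 + 63*r - 36*z^3 + z^2*(48*r + 84) + z*(-12*r^2 - 110*r - 19) - 35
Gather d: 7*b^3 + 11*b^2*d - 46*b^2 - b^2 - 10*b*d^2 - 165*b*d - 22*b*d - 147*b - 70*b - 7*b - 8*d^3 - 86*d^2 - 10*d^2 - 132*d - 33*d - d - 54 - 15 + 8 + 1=7*b^3 - 47*b^2 - 224*b - 8*d^3 + d^2*(-10*b - 96) + d*(11*b^2 - 187*b - 166) - 60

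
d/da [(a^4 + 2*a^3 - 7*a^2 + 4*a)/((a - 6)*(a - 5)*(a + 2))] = (a^6 - 18*a^5 + 13*a^4 + 264*a^3 + 340*a^2 - 840*a + 240)/(a^6 - 18*a^5 + 97*a^4 - 24*a^3 - 1016*a^2 + 960*a + 3600)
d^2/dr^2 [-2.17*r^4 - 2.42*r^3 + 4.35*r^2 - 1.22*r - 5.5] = -26.04*r^2 - 14.52*r + 8.7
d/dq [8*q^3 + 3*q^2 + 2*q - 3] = 24*q^2 + 6*q + 2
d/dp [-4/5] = 0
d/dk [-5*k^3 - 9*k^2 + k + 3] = -15*k^2 - 18*k + 1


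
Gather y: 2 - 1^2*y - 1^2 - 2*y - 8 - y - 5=-4*y - 12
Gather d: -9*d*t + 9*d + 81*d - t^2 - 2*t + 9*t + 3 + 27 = d*(90 - 9*t) - t^2 + 7*t + 30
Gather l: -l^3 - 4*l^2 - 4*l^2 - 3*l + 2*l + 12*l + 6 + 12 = -l^3 - 8*l^2 + 11*l + 18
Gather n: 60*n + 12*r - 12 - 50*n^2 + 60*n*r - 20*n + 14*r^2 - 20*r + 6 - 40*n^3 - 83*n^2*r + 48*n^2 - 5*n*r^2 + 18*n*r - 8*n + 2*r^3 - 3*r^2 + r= -40*n^3 + n^2*(-83*r - 2) + n*(-5*r^2 + 78*r + 32) + 2*r^3 + 11*r^2 - 7*r - 6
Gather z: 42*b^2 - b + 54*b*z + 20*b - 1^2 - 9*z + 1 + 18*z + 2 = 42*b^2 + 19*b + z*(54*b + 9) + 2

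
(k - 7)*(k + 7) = k^2 - 49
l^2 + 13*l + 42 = (l + 6)*(l + 7)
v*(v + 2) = v^2 + 2*v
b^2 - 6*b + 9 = (b - 3)^2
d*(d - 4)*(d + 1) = d^3 - 3*d^2 - 4*d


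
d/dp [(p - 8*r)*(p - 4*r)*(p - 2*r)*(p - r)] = 4*p^3 - 45*p^2*r + 140*p*r^2 - 120*r^3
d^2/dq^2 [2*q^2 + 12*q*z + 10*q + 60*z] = 4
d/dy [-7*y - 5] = -7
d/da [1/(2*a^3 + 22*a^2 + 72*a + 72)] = (-3*a^2 - 22*a - 36)/(2*(a^3 + 11*a^2 + 36*a + 36)^2)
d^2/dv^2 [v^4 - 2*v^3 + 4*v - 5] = 12*v*(v - 1)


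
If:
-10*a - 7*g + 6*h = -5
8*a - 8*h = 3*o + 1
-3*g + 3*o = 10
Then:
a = 331/48 - 37*o/16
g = o - 10/3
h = 325/48 - 43*o/16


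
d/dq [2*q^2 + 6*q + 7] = 4*q + 6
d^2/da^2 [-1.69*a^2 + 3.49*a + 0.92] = -3.38000000000000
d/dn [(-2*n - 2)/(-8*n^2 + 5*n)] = 2*(-8*n^2 - 16*n + 5)/(n^2*(64*n^2 - 80*n + 25))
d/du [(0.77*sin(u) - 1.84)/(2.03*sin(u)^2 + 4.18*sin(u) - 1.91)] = (-1.5631*sin(u)^2 + 7.4704*sin(u) + 6.2205)*cos(u)/(4.1209*sin(u)^4 + 16.9708*sin(u)^3 + 9.7178*sin(u)^2 - 15.9676*sin(u) + 3.6481)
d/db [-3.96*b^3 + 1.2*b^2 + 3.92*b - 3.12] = -11.88*b^2 + 2.4*b + 3.92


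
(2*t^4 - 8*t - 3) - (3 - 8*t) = 2*t^4 - 6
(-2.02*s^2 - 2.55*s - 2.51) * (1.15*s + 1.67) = -2.323*s^3 - 6.3059*s^2 - 7.145*s - 4.1917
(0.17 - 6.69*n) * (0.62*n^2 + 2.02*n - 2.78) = -4.1478*n^3 - 13.4084*n^2 + 18.9416*n - 0.4726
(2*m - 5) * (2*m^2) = 4*m^3 - 10*m^2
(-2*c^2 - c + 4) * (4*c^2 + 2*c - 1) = -8*c^4 - 8*c^3 + 16*c^2 + 9*c - 4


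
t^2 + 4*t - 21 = (t - 3)*(t + 7)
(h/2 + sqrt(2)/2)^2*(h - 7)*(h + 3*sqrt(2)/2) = h^4/4 - 7*h^3/4 + 7*sqrt(2)*h^3/8 - 49*sqrt(2)*h^2/8 + 2*h^2 - 14*h + 3*sqrt(2)*h/4 - 21*sqrt(2)/4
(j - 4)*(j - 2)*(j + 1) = j^3 - 5*j^2 + 2*j + 8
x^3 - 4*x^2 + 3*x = x*(x - 3)*(x - 1)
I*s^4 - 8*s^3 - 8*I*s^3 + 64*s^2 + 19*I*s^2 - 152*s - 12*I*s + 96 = (s - 4)*(s - 3)*(s + 8*I)*(I*s - I)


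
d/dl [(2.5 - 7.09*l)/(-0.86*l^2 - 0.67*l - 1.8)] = (-6.0974*l^2 + 4.3*l + 14.437)/(0.7396*l^4 + 1.1524*l^3 + 3.5449*l^2 + 2.412*l + 3.24)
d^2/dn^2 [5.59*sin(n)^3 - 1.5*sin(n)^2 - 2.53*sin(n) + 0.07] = -1.6625*sin(n) + 12.5775*sin(3*n) - 3.0*cos(2*n)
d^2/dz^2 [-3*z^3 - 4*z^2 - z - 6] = -18*z - 8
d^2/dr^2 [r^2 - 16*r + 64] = 2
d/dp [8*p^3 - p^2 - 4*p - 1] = 24*p^2 - 2*p - 4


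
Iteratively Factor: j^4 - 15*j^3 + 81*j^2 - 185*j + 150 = (j - 5)*(j^3 - 10*j^2 + 31*j - 30) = (j - 5)^2*(j^2 - 5*j + 6) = (j - 5)^2*(j - 3)*(j - 2)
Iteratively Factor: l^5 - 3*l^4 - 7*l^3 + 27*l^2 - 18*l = (l - 3)*(l^4 - 7*l^2 + 6*l) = (l - 3)*(l - 2)*(l^3 + 2*l^2 - 3*l) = (l - 3)*(l - 2)*(l + 3)*(l^2 - l) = (l - 3)*(l - 2)*(l - 1)*(l + 3)*(l)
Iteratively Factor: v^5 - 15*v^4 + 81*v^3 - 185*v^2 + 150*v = (v - 5)*(v^4 - 10*v^3 + 31*v^2 - 30*v) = (v - 5)^2*(v^3 - 5*v^2 + 6*v) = (v - 5)^2*(v - 3)*(v^2 - 2*v) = (v - 5)^2*(v - 3)*(v - 2)*(v)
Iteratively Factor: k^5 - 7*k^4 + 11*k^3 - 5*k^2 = (k - 1)*(k^4 - 6*k^3 + 5*k^2) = k*(k - 1)*(k^3 - 6*k^2 + 5*k) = k*(k - 1)^2*(k^2 - 5*k) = k^2*(k - 1)^2*(k - 5)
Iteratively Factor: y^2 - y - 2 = (y - 2)*(y + 1)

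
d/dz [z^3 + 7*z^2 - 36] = z*(3*z + 14)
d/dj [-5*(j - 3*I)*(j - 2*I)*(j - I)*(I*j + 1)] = -20*I*j^3 - 105*j^2 + 170*I*j + 85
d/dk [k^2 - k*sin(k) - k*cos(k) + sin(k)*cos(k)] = -sqrt(2)*k*cos(k + pi/4) + 2*k - sqrt(2)*sin(k + pi/4) + cos(2*k)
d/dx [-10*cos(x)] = 10*sin(x)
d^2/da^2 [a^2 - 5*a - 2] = 2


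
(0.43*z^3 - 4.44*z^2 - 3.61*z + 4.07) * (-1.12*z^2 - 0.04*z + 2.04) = -0.4816*z^5 + 4.9556*z^4 + 5.098*z^3 - 13.4716*z^2 - 7.5272*z + 8.3028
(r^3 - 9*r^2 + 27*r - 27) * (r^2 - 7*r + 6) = r^5 - 16*r^4 + 96*r^3 - 270*r^2 + 351*r - 162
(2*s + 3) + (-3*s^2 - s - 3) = -3*s^2 + s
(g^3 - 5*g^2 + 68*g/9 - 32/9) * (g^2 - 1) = g^5 - 5*g^4 + 59*g^3/9 + 13*g^2/9 - 68*g/9 + 32/9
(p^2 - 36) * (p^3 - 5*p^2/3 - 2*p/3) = p^5 - 5*p^4/3 - 110*p^3/3 + 60*p^2 + 24*p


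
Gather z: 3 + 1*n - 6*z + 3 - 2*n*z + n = 2*n + z*(-2*n - 6) + 6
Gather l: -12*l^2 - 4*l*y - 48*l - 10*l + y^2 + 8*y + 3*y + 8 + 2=-12*l^2 + l*(-4*y - 58) + y^2 + 11*y + 10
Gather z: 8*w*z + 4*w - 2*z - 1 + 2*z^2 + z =4*w + 2*z^2 + z*(8*w - 1) - 1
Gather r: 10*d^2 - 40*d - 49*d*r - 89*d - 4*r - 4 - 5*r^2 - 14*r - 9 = 10*d^2 - 129*d - 5*r^2 + r*(-49*d - 18) - 13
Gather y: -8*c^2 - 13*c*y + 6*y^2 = -8*c^2 - 13*c*y + 6*y^2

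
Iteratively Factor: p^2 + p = (p)*(p + 1)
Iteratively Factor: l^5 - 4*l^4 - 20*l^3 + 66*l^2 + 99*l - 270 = (l + 3)*(l^4 - 7*l^3 + l^2 + 63*l - 90) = (l - 3)*(l + 3)*(l^3 - 4*l^2 - 11*l + 30) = (l - 3)*(l - 2)*(l + 3)*(l^2 - 2*l - 15) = (l - 3)*(l - 2)*(l + 3)^2*(l - 5)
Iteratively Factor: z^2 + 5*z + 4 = (z + 1)*(z + 4)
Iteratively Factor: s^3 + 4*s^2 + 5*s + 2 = (s + 1)*(s^2 + 3*s + 2) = (s + 1)^2*(s + 2)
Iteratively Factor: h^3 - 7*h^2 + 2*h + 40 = (h - 4)*(h^2 - 3*h - 10) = (h - 4)*(h + 2)*(h - 5)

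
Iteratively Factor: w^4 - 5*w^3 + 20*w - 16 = (w - 4)*(w^3 - w^2 - 4*w + 4) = (w - 4)*(w - 2)*(w^2 + w - 2) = (w - 4)*(w - 2)*(w + 2)*(w - 1)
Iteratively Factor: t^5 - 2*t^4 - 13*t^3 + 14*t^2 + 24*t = (t - 2)*(t^4 - 13*t^2 - 12*t) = t*(t - 2)*(t^3 - 13*t - 12) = t*(t - 4)*(t - 2)*(t^2 + 4*t + 3) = t*(t - 4)*(t - 2)*(t + 3)*(t + 1)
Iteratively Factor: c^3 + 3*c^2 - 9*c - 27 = (c + 3)*(c^2 - 9) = (c + 3)^2*(c - 3)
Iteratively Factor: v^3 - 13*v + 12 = (v + 4)*(v^2 - 4*v + 3) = (v - 3)*(v + 4)*(v - 1)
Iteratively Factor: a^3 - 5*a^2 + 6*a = (a - 2)*(a^2 - 3*a) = a*(a - 2)*(a - 3)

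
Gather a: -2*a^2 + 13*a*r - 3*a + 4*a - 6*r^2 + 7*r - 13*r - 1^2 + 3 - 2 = -2*a^2 + a*(13*r + 1) - 6*r^2 - 6*r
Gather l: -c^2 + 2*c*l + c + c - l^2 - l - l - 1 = -c^2 + 2*c - l^2 + l*(2*c - 2) - 1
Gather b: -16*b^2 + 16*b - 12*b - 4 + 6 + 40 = -16*b^2 + 4*b + 42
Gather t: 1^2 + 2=3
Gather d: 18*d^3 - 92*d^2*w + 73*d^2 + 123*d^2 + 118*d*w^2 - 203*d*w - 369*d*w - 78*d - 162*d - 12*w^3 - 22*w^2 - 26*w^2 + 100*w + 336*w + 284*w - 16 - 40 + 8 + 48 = 18*d^3 + d^2*(196 - 92*w) + d*(118*w^2 - 572*w - 240) - 12*w^3 - 48*w^2 + 720*w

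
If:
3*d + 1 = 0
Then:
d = -1/3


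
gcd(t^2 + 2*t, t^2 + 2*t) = t^2 + 2*t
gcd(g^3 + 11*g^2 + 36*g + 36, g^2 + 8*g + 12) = g^2 + 8*g + 12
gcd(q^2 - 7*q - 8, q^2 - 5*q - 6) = q + 1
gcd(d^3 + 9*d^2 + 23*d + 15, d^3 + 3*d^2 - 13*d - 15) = d^2 + 6*d + 5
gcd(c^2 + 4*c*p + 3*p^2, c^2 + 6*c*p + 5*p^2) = c + p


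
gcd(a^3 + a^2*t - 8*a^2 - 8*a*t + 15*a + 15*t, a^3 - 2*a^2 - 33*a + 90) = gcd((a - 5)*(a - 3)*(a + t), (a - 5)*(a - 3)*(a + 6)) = a^2 - 8*a + 15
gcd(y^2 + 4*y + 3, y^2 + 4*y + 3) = y^2 + 4*y + 3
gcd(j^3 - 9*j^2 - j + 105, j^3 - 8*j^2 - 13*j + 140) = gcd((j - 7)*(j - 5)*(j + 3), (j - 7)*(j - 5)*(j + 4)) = j^2 - 12*j + 35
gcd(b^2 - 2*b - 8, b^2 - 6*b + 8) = b - 4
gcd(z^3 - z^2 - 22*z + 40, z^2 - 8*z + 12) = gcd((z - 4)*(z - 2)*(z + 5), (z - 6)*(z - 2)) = z - 2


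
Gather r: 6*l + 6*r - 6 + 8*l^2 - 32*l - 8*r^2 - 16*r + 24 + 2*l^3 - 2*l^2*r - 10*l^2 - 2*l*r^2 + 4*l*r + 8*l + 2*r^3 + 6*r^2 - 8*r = 2*l^3 - 2*l^2 - 18*l + 2*r^3 + r^2*(-2*l - 2) + r*(-2*l^2 + 4*l - 18) + 18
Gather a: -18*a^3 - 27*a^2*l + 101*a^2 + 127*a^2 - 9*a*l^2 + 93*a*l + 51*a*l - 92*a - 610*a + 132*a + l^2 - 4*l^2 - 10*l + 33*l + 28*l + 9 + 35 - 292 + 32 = -18*a^3 + a^2*(228 - 27*l) + a*(-9*l^2 + 144*l - 570) - 3*l^2 + 51*l - 216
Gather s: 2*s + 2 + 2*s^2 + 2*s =2*s^2 + 4*s + 2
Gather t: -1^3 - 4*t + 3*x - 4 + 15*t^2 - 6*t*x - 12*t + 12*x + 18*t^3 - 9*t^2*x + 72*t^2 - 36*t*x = 18*t^3 + t^2*(87 - 9*x) + t*(-42*x - 16) + 15*x - 5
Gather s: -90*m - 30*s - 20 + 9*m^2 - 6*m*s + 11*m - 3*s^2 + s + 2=9*m^2 - 79*m - 3*s^2 + s*(-6*m - 29) - 18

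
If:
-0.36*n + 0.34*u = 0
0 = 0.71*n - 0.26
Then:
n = 0.37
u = 0.39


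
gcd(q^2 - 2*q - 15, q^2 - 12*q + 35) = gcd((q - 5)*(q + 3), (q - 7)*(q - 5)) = q - 5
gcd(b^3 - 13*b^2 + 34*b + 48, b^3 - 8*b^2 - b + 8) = b^2 - 7*b - 8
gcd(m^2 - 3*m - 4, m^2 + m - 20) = m - 4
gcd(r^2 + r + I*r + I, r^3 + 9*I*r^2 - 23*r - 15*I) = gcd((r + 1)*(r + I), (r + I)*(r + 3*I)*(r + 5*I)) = r + I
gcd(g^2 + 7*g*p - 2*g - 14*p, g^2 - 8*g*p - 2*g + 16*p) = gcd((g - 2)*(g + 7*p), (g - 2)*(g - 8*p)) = g - 2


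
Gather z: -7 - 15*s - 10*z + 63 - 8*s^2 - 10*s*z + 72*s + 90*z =-8*s^2 + 57*s + z*(80 - 10*s) + 56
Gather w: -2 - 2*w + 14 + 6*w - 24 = 4*w - 12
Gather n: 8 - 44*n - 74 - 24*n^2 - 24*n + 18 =-24*n^2 - 68*n - 48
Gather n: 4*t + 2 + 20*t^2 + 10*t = 20*t^2 + 14*t + 2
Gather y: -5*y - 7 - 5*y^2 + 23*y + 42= -5*y^2 + 18*y + 35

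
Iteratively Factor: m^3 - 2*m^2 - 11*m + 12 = (m + 3)*(m^2 - 5*m + 4) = (m - 4)*(m + 3)*(m - 1)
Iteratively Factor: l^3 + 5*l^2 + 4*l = (l + 4)*(l^2 + l) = (l + 1)*(l + 4)*(l)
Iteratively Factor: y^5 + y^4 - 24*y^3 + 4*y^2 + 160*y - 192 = (y - 2)*(y^4 + 3*y^3 - 18*y^2 - 32*y + 96) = (y - 3)*(y - 2)*(y^3 + 6*y^2 - 32) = (y - 3)*(y - 2)*(y + 4)*(y^2 + 2*y - 8) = (y - 3)*(y - 2)*(y + 4)^2*(y - 2)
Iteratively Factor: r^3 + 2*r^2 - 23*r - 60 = (r + 3)*(r^2 - r - 20) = (r + 3)*(r + 4)*(r - 5)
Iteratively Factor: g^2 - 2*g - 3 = (g - 3)*(g + 1)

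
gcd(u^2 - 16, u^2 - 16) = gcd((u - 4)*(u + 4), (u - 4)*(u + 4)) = u^2 - 16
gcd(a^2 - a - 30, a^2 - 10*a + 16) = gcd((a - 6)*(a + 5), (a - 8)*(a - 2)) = 1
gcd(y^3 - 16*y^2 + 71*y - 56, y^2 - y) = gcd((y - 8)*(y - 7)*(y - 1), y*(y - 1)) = y - 1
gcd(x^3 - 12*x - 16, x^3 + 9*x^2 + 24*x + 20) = x^2 + 4*x + 4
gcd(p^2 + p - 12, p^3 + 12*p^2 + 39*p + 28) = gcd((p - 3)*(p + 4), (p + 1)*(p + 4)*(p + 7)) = p + 4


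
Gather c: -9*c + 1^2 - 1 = -9*c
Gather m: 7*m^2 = 7*m^2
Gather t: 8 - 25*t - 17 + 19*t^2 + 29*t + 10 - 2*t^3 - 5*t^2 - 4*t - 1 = -2*t^3 + 14*t^2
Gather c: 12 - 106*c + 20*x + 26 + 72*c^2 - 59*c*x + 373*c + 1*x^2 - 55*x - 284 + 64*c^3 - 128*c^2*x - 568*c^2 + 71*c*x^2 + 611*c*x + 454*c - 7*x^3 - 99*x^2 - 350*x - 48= 64*c^3 + c^2*(-128*x - 496) + c*(71*x^2 + 552*x + 721) - 7*x^3 - 98*x^2 - 385*x - 294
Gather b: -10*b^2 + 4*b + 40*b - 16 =-10*b^2 + 44*b - 16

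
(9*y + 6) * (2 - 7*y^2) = -63*y^3 - 42*y^2 + 18*y + 12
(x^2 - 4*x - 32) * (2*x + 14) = 2*x^3 + 6*x^2 - 120*x - 448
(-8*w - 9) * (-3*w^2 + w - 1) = 24*w^3 + 19*w^2 - w + 9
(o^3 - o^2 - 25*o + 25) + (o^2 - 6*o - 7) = o^3 - 31*o + 18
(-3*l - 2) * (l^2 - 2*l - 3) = -3*l^3 + 4*l^2 + 13*l + 6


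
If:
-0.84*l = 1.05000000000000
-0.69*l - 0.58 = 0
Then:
No Solution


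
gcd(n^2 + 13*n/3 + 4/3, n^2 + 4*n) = n + 4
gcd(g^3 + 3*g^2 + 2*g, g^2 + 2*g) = g^2 + 2*g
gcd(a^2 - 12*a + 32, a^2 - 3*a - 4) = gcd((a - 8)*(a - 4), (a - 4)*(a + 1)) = a - 4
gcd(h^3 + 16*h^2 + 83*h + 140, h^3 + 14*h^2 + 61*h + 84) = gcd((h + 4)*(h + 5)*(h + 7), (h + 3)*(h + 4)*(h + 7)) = h^2 + 11*h + 28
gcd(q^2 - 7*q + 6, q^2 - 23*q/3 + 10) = q - 6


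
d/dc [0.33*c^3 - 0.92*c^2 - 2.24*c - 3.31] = 0.99*c^2 - 1.84*c - 2.24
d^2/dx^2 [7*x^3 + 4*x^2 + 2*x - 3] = 42*x + 8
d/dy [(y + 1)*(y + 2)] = 2*y + 3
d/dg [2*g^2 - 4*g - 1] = 4*g - 4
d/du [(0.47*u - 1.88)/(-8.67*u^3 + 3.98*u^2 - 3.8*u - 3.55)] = (8.1498*u^3 - 50.7694*u^2 + 14.9648*u - 8.8125)/(75.1689*u^6 - 69.0132*u^5 + 81.7324*u^4 + 31.309*u^3 - 13.818*u^2 + 26.98*u + 12.6025)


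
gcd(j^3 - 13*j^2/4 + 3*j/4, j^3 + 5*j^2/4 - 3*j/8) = j^2 - j/4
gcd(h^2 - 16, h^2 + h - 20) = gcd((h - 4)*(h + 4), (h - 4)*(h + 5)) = h - 4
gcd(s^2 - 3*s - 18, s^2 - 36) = s - 6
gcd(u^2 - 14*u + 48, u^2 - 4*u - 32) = u - 8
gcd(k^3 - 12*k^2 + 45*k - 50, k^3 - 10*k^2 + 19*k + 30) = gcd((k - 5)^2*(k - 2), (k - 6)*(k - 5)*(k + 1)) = k - 5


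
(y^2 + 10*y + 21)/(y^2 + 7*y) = (y + 3)/y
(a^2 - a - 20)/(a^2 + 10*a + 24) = (a - 5)/(a + 6)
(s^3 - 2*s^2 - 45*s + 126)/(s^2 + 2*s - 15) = (s^2 + s - 42)/(s + 5)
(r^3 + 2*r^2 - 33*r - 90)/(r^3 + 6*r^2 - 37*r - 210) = (r + 3)/(r + 7)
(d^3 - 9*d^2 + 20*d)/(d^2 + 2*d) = (d^2 - 9*d + 20)/(d + 2)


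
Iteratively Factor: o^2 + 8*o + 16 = (o + 4)*(o + 4)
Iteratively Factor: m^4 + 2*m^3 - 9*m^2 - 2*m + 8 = (m - 2)*(m^3 + 4*m^2 - m - 4) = (m - 2)*(m + 1)*(m^2 + 3*m - 4) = (m - 2)*(m - 1)*(m + 1)*(m + 4)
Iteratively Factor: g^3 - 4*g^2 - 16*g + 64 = (g - 4)*(g^2 - 16) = (g - 4)*(g + 4)*(g - 4)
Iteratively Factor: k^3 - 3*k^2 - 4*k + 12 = (k - 2)*(k^2 - k - 6) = (k - 2)*(k + 2)*(k - 3)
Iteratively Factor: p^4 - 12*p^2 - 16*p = (p - 4)*(p^3 + 4*p^2 + 4*p) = (p - 4)*(p + 2)*(p^2 + 2*p) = (p - 4)*(p + 2)^2*(p)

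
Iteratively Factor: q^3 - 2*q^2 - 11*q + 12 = (q - 1)*(q^2 - q - 12) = (q - 1)*(q + 3)*(q - 4)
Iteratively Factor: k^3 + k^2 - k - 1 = (k + 1)*(k^2 - 1) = (k - 1)*(k + 1)*(k + 1)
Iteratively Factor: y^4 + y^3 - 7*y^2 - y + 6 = (y + 3)*(y^3 - 2*y^2 - y + 2) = (y - 1)*(y + 3)*(y^2 - y - 2) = (y - 1)*(y + 1)*(y + 3)*(y - 2)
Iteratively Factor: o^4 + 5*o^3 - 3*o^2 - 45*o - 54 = (o + 3)*(o^3 + 2*o^2 - 9*o - 18) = (o - 3)*(o + 3)*(o^2 + 5*o + 6) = (o - 3)*(o + 2)*(o + 3)*(o + 3)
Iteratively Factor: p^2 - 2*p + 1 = (p - 1)*(p - 1)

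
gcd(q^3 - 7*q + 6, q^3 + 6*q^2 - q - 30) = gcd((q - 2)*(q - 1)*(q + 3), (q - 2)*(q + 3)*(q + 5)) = q^2 + q - 6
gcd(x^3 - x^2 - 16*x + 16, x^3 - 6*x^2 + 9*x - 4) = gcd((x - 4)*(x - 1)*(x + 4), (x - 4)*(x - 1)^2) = x^2 - 5*x + 4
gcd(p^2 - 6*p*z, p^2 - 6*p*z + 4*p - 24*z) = -p + 6*z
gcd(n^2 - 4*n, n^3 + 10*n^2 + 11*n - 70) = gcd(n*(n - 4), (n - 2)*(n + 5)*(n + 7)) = 1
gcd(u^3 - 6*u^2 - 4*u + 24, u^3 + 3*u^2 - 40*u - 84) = u^2 - 4*u - 12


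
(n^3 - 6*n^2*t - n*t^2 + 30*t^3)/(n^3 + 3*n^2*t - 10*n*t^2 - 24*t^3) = (n - 5*t)/(n + 4*t)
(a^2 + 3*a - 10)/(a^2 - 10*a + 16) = (a + 5)/(a - 8)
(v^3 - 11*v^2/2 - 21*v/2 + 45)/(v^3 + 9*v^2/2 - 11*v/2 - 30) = (v - 6)/(v + 4)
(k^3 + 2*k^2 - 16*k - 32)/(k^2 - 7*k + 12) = (k^2 + 6*k + 8)/(k - 3)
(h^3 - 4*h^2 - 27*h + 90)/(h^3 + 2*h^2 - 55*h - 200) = (h^2 - 9*h + 18)/(h^2 - 3*h - 40)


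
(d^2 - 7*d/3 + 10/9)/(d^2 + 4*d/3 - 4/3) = (d - 5/3)/(d + 2)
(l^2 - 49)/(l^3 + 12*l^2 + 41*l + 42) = (l - 7)/(l^2 + 5*l + 6)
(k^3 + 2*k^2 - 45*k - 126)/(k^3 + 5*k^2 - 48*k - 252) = (k + 3)/(k + 6)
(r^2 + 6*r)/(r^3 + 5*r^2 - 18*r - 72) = r/(r^2 - r - 12)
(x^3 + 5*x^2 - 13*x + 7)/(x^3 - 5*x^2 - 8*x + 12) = (x^2 + 6*x - 7)/(x^2 - 4*x - 12)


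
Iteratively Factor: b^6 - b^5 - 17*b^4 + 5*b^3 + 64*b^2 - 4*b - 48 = (b - 4)*(b^5 + 3*b^4 - 5*b^3 - 15*b^2 + 4*b + 12) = (b - 4)*(b - 2)*(b^4 + 5*b^3 + 5*b^2 - 5*b - 6) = (b - 4)*(b - 2)*(b + 1)*(b^3 + 4*b^2 + b - 6) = (b - 4)*(b - 2)*(b + 1)*(b + 3)*(b^2 + b - 2) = (b - 4)*(b - 2)*(b - 1)*(b + 1)*(b + 3)*(b + 2)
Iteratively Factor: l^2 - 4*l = (l - 4)*(l)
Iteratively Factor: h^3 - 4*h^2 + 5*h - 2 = (h - 2)*(h^2 - 2*h + 1) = (h - 2)*(h - 1)*(h - 1)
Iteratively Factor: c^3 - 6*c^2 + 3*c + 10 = (c - 5)*(c^2 - c - 2) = (c - 5)*(c + 1)*(c - 2)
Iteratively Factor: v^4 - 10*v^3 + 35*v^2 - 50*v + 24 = (v - 2)*(v^3 - 8*v^2 + 19*v - 12) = (v - 3)*(v - 2)*(v^2 - 5*v + 4) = (v - 4)*(v - 3)*(v - 2)*(v - 1)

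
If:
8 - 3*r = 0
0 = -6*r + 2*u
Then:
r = 8/3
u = 8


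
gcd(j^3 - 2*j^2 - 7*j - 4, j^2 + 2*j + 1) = j^2 + 2*j + 1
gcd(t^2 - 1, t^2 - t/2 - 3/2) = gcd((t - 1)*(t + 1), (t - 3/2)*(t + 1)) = t + 1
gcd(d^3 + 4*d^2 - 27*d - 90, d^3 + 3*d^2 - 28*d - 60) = d^2 + d - 30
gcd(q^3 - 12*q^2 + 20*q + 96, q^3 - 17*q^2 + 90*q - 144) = q^2 - 14*q + 48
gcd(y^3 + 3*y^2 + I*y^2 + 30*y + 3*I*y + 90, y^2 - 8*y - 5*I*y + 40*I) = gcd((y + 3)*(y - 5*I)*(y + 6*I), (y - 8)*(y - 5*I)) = y - 5*I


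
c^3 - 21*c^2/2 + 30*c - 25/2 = (c - 5)^2*(c - 1/2)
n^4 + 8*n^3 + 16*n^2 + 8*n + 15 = (n + 3)*(n + 5)*(n - I)*(n + I)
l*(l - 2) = l^2 - 2*l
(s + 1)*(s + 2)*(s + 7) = s^3 + 10*s^2 + 23*s + 14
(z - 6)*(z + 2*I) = z^2 - 6*z + 2*I*z - 12*I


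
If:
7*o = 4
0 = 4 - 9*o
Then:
No Solution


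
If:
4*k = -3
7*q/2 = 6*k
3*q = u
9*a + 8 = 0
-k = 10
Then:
No Solution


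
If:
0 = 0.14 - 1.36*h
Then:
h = 0.10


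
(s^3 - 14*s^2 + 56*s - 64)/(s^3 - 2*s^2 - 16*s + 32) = (s - 8)/(s + 4)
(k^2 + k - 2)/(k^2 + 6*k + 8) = (k - 1)/(k + 4)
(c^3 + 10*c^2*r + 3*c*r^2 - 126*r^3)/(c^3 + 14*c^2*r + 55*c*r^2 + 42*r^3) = (c - 3*r)/(c + r)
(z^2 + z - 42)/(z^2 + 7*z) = (z - 6)/z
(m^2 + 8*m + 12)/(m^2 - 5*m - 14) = (m + 6)/(m - 7)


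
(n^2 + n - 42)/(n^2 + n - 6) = (n^2 + n - 42)/(n^2 + n - 6)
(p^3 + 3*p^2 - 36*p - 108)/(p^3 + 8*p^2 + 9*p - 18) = (p - 6)/(p - 1)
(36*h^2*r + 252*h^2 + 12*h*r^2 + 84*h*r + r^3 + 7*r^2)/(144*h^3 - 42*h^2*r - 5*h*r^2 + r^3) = (6*h*r + 42*h + r^2 + 7*r)/(24*h^2 - 11*h*r + r^2)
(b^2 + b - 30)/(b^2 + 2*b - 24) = (b - 5)/(b - 4)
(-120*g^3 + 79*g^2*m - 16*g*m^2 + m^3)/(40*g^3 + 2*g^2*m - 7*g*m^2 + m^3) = (-24*g^2 + 11*g*m - m^2)/(8*g^2 + 2*g*m - m^2)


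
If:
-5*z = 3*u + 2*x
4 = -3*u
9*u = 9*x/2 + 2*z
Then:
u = -4/3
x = -136/37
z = 84/37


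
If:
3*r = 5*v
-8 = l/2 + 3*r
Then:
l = -10*v - 16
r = 5*v/3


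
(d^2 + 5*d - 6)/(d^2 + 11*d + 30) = (d - 1)/(d + 5)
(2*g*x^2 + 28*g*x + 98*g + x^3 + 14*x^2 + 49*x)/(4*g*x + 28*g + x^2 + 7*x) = (2*g*x + 14*g + x^2 + 7*x)/(4*g + x)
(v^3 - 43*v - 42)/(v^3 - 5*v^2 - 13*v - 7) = (v + 6)/(v + 1)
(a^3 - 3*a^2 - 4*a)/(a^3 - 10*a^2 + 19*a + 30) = a*(a - 4)/(a^2 - 11*a + 30)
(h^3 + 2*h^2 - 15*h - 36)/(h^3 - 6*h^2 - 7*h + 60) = (h + 3)/(h - 5)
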